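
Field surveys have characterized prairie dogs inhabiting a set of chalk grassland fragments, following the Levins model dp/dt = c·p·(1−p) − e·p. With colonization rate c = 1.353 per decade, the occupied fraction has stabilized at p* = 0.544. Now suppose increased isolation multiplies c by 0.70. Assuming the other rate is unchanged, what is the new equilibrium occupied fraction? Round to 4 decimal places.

Balance c(1−p*) = e gives e = 1.353×(1 − 0.54400) = 0.61697.
New p* = 1 − e/c = 1 − 0.61697/0.94710 = 0.34857.

0.3486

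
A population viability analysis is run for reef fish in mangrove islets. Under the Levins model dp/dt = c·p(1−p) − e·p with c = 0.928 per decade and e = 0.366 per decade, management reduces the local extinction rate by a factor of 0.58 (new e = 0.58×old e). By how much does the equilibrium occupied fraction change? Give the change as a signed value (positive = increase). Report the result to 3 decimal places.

Before: p* = 1 − 0.366/0.928 = 0.6056.
After the change, c = 0.928, e = 0.21228, so p* = 1 − 0.21228/0.928 = 0.7712.
Δp* = 0.7712 − 0.6056 = +0.1656.

0.166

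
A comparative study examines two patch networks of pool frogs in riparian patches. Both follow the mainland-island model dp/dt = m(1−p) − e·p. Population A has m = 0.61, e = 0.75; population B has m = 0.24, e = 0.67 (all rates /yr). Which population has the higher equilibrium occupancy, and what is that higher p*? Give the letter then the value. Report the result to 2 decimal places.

A, 0.45

A: p*_A = m/(m+e) = 0.61/1.3600 = 0.4485.
B: p*_B = 0.24/0.9100 = 0.2637.
A is higher at 0.4485.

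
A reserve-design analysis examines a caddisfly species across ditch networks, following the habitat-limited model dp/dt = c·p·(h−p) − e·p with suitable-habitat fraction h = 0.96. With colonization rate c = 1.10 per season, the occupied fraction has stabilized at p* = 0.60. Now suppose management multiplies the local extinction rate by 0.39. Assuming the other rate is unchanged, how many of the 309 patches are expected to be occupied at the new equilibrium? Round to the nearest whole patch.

253

Balance c(h−p*) = e gives e = 1.10×(0.96 − 0.60000) = 0.39600.
New p* = 0.96 − e/c = 0.96 − 0.15444/1.10000 = 0.81960.
Expected occupied = 309 × 0.81960 = 253.26 ≈ 253.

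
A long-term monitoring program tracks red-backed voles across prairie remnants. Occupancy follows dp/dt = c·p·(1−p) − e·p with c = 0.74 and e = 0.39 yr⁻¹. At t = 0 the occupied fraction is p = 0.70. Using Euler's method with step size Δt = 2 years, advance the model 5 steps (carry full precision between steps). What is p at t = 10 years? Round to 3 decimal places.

Update rule: p ← p + [c·p·(1−p) − e·p]·Δt with Δt = 2.
t = 2: p = 0.70000 + (-0.23520) = 0.46480
t = 4: p = 0.46480 + (+0.00562) = 0.47042
t = 6: p = 0.47042 + (+0.00178) = 0.47220
t = 8: p = 0.47220 + (+0.00054) = 0.47274
t = 10: p = 0.47274 + (+0.00016) = 0.47290

0.473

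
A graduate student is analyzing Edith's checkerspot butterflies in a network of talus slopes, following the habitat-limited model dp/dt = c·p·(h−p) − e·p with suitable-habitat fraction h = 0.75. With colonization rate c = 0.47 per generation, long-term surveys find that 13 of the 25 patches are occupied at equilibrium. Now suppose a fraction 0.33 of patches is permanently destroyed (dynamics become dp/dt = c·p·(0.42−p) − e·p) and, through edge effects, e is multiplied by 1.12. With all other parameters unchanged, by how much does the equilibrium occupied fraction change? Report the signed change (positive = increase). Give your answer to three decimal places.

Observed p* = 13/25 = 0.52000.
Balance c(h−p*) = e gives e = 0.47×(0.75 − 0.52000) = 0.10810.
New p* = 0.42 − e/c = 0.42 − 0.12107/0.47000 = 0.16240.
Δp* = 0.16240 − 0.52000 = -0.35760.

-0.358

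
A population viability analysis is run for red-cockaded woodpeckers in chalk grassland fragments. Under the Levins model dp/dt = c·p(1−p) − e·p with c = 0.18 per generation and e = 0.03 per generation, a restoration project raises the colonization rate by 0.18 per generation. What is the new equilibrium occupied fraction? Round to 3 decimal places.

0.917

Before: p* = 1 − 0.03/0.18 = 0.8333.
After the change, c = 0.36, e = 0.03, so p* = 1 − 0.03/0.36 = 0.9167.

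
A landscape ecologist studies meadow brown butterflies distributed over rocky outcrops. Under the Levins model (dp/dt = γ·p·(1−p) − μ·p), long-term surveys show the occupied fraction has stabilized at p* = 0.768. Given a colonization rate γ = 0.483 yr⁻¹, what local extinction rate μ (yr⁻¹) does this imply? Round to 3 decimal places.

At equilibrium γ(1−p*) = μ.
μ = 0.483 × (1 − 0.768) = 0.483 × 0.2320 = 0.1121.

0.112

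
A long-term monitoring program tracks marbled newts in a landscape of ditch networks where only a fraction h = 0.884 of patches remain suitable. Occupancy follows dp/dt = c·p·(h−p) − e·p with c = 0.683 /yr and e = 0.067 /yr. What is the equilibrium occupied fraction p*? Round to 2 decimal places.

0.79

Setting dp/dt = 0 and dividing by p* gives c·(h−p*) = e.
So p* = h − e/c = 0.884 − 0.067/0.683 = 0.884 − 0.0981 = 0.7859.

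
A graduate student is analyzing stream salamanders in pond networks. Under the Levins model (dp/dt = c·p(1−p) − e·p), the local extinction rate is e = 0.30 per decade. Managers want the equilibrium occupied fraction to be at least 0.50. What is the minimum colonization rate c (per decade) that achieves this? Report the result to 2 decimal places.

p* = 1 − e/c ≥ 0.50 requires e/c ≤ 0.5000, i.e. c ≥ e/0.5000.
c_min = 0.30/0.5000 = 0.6000.

0.60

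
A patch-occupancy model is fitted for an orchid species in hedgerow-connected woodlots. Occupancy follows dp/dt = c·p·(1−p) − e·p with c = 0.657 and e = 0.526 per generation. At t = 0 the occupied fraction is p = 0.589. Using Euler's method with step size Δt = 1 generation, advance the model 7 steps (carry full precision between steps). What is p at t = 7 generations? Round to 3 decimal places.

0.254

Update rule: p ← p + [c·p·(1−p) − e·p]·Δt with Δt = 1.
step 1: Δp = -0.15077, p = 0.43823
step 2: Δp = -0.06877, p = 0.36947
step 3: Δp = -0.04128, p = 0.32818
step 4: Δp = -0.02777, p = 0.30041
step 5: Δp = -0.01994, p = 0.28047
step 6: Δp = -0.01494, p = 0.26553
step 7: Δp = -0.01154, p = 0.25399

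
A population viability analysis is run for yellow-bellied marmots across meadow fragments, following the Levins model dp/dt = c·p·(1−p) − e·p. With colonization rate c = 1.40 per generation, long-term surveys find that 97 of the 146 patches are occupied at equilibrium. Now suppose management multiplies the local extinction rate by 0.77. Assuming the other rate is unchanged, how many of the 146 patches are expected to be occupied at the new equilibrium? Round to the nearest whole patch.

108

Observed p* = 97/146 = 0.66438.
Balance c(1−p*) = e gives e = 1.40×(1 − 0.66438) = 0.46987.
New p* = 1 − e/c = 1 − 0.36180/1.40000 = 0.74157.
Expected occupied = 146 × 0.74157 = 108.27 ≈ 108.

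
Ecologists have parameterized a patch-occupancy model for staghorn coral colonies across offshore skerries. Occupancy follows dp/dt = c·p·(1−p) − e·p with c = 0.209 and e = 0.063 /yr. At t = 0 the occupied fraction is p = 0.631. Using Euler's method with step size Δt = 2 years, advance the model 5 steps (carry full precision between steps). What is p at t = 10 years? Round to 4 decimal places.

0.6851

Update rule: p ← p + [c·p·(1−p) − e·p]·Δt with Δt = 2.
p: 0.63100 → 0.64882  (Δp = +0.01782)
p: 0.64882 → 0.66231  (Δp = +0.01349)
p: 0.66231 → 0.67235  (Δp = +0.01004)
p: 0.67235 → 0.67972  (Δp = +0.00737)
p: 0.67972 → 0.68507  (Δp = +0.00536)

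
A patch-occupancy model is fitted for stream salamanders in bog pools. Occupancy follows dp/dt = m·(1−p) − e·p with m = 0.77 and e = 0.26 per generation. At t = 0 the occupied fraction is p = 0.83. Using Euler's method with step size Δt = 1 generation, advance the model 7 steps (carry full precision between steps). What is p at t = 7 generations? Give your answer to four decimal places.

Update rule: p ← p + [m·(1−p) − e·p]·Δt with Δt = 1.
t = 1: p = 0.83000 + (-0.08490) = 0.74510
t = 2: p = 0.74510 + (+0.00255) = 0.74765
t = 3: p = 0.74765 + (-0.00008) = 0.74757
t = 4: p = 0.74757 + (+0.00000) = 0.74757
t = 5: p = 0.74757 + (-0.00000) = 0.74757
t = 6: p = 0.74757 + (+0.00000) = 0.74757
t = 7: p = 0.74757 + (-0.00000) = 0.74757

0.7476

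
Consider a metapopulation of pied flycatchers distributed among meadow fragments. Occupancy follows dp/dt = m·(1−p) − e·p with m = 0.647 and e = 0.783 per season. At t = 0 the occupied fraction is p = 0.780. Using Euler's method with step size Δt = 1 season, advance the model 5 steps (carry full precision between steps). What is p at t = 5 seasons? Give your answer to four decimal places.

0.4476

Update rule: p ← p + [m·(1−p) − e·p]·Δt with Δt = 1.
step 1: Δp = -0.46840, p = 0.31160
step 2: Δp = +0.20141, p = 0.51301
step 3: Δp = -0.08661, p = 0.42640
step 4: Δp = +0.03724, p = 0.46365
step 5: Δp = -0.01601, p = 0.44763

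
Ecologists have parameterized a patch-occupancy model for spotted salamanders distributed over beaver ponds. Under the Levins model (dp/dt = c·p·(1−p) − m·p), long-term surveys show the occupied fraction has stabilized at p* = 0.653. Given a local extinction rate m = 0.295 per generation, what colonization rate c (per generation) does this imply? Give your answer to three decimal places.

At equilibrium c(1−p*) = m, so c = m/(1−p*).
c = 0.295/(1 − 0.653) = 0.295/0.3470 = 0.8501.

0.850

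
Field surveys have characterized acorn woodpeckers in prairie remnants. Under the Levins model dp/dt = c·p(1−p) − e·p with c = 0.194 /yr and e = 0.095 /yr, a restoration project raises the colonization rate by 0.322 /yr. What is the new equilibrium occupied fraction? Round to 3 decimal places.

Before: p* = 1 − 0.095/0.194 = 0.5103.
After the change, c = 0.516, e = 0.095, so p* = 1 − 0.095/0.516 = 0.8159.

0.816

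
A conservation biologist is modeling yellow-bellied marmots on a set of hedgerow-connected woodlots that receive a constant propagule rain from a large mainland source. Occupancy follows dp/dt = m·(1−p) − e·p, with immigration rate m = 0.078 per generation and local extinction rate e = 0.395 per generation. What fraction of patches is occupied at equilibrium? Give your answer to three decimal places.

0.165

Setting dp/dt = 0: m − m·p* = e·p*, so m = (m+e)·p*.
p* = m/(m+e) = 0.078/(0.078+0.395) = 0.078/0.4730 = 0.1649.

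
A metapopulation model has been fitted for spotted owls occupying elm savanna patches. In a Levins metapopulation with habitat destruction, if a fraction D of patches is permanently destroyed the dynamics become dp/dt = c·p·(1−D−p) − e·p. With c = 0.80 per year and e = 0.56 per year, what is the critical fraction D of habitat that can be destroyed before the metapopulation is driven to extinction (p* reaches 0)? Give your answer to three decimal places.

0.300

The nontrivial equilibrium is p* = (1−D) − e/c; extinction occurs when this hits zero.
So D_crit = 1 − e/c = 1 − 0.56/0.80 = 1 − 0.7000 = 0.3000.
This equals the undisturbed p*, a classic result of Lande's extension.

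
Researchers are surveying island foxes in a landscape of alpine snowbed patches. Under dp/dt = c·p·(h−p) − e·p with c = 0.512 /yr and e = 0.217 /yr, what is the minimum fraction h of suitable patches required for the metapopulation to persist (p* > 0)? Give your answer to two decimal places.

0.42

p* = h − e/c is positive only when h > e/c.
h_min = e/c = 0.217/0.512 = 0.4238.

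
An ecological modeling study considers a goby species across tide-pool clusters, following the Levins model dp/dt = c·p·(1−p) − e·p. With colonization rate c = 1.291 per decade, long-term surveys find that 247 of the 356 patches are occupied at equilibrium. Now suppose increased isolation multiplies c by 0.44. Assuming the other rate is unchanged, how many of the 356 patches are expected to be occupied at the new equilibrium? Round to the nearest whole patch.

Observed p* = 247/356 = 0.69382.
Balance c(1−p*) = e gives e = 1.291×(1 − 0.69382) = 0.39528.
New p* = 1 − e/c = 1 − 0.39528/0.56804 = 0.30413.
Expected occupied = 356 × 0.30413 = 108.27 ≈ 108.

108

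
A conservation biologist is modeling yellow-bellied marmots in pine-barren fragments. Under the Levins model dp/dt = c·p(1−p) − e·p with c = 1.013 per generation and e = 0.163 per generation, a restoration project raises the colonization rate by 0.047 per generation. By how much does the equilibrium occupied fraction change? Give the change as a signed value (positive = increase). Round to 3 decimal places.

0.007

Before: p* = 1 − 0.163/1.013 = 0.8391.
After the change, c = 1.06, e = 0.163, so p* = 1 − 0.163/1.06 = 0.8462.
Δp* = 0.8462 − 0.8391 = +0.0071.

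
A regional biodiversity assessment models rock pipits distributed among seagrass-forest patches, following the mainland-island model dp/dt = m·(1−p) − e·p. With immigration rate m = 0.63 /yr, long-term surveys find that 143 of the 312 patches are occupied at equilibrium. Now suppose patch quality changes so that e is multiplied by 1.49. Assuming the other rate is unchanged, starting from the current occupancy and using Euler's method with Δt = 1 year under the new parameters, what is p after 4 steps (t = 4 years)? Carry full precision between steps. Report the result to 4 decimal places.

0.3909

Observed p* = 143/312 = 0.45833.
Balance m(1−p*) = e·p* gives e = m(1−p*)/p* = 0.63×0.54167/0.45833 = 0.74455.
Starting from p₀ = 0.45833; update p ← p + (dp/dt)·Δt with the new parameters.
step 1: Δp = -0.16721, p = 0.29112
step 2: Δp = +0.12363, p = 0.41475
step 3: Δp = -0.09141, p = 0.32334
step 4: Δp = +0.06759, p = 0.39093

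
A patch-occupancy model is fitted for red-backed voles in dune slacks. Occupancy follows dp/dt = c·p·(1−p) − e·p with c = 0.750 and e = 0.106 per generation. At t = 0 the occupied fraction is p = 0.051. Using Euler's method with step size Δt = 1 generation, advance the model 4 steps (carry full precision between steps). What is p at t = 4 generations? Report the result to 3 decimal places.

Update rule: p ← p + [c·p·(1−p) − e·p]·Δt with Δt = 1.
  1  |  dp/dt·Δt = +0.030893  |  p_1 = 0.081893
  2  |  dp/dt·Δt = +0.047709  |  p_2 = 0.129603
  3  |  dp/dt·Δt = +0.070866  |  p_3 = 0.200469
  4  |  dp/dt·Δt = +0.098961  |  p_4 = 0.299430

0.299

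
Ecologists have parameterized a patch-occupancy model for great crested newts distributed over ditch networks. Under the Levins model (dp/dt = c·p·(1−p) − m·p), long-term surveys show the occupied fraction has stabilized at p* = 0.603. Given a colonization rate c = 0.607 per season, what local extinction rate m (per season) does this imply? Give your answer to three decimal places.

At equilibrium c(1−p*) = m.
m = 0.607 × (1 − 0.603) = 0.607 × 0.3970 = 0.2410.

0.241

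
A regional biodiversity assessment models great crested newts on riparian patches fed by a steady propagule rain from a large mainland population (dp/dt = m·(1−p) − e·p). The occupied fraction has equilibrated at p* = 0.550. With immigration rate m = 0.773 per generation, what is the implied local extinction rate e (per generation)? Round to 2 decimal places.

At equilibrium m(1−p*) = e·p*, so e = m(1−p*)/p*.
e = 0.773 × 0.4500 / 0.550 = 0.6325.

0.63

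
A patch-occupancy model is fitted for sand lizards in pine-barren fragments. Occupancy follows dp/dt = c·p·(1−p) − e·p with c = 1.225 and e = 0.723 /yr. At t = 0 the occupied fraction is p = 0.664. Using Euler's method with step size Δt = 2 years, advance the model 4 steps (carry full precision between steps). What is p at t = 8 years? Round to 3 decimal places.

0.410

Update rule: p ← p + [c·p·(1−p) − e·p]·Δt with Δt = 2.
t = 2: p = 0.66400 + (-0.41354) = 0.25046
t = 4: p = 0.25046 + (+0.09777) = 0.34823
t = 6: p = 0.34823 + (+0.05252) = 0.40076
t = 8: p = 0.40076 + (+0.00888) = 0.40963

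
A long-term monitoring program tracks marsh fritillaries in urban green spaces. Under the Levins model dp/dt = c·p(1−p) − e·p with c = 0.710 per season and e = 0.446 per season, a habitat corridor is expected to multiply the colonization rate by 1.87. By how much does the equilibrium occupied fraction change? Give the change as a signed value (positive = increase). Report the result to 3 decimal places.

0.292

Before: p* = 1 − 0.446/0.710 = 0.3718.
After the change, c = 1.3277, e = 0.446, so p* = 1 − 0.446/1.3277 = 0.6641.
Δp* = 0.6641 − 0.3718 = +0.2922.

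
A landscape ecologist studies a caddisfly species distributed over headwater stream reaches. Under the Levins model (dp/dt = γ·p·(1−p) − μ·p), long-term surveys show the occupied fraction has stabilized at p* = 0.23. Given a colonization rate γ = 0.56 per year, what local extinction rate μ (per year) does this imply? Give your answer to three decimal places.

At equilibrium γ(1−p*) = μ.
μ = 0.56 × (1 − 0.23) = 0.56 × 0.7700 = 0.4312.

0.431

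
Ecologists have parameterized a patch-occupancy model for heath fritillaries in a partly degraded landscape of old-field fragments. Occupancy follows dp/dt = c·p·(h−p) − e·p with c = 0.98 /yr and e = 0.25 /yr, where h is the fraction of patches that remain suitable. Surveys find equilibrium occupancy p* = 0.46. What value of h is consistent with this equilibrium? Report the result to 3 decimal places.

0.715

At equilibrium c(h−p*) = e, so h = p* + e/c.
h = 0.46 + 0.25/0.98 = 0.46 + 0.2551 = 0.7151.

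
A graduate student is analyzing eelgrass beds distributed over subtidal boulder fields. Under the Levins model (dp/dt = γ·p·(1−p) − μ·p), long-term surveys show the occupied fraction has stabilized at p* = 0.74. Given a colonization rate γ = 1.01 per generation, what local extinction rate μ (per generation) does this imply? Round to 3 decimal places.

0.263

At equilibrium γ(1−p*) = μ.
μ = 1.01 × (1 − 0.74) = 1.01 × 0.2600 = 0.2626.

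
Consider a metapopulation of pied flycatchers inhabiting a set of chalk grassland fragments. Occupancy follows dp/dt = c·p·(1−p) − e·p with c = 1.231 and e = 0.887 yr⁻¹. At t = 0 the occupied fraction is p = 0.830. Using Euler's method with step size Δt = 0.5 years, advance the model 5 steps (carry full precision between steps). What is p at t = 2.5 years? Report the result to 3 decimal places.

Update rule: p ← p + [c·p·(1−p) − e·p]·Δt with Δt = 0.5.
step 1: Δp = -0.28126, p = 0.54874
step 2: Δp = -0.09095, p = 0.45779
step 3: Δp = -0.05025, p = 0.40754
step 4: Δp = -0.03213, p = 0.37541
step 5: Δp = -0.02217, p = 0.35323

0.353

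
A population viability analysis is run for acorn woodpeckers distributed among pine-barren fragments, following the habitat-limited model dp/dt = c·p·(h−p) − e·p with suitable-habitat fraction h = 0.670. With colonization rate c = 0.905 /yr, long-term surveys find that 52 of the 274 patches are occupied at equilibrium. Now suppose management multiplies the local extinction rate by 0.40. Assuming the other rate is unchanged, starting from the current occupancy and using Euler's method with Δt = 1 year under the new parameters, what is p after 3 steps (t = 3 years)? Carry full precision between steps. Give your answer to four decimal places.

Observed p* = 52/274 = 0.18978.
Balance c(h−p*) = e gives e = 0.905×(0.67 − 0.18978) = 0.43460.
Starting from p₀ = 0.18978; update p ← p + (dp/dt)·Δt with the new parameters.
  1  |  dp/dt·Δt = +0.049487  |  p_1 = 0.239268
  2  |  dp/dt·Δt = +0.051675  |  p_2 = 0.290944
  3  |  dp/dt·Δt = +0.049230  |  p_3 = 0.340173

0.3402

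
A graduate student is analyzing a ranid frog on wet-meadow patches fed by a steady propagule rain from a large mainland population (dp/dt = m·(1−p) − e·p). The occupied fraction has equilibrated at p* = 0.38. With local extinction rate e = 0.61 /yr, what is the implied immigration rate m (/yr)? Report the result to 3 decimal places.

At equilibrium m(1−p*) = e·p*, so m = e·p*/(1−p*).
m = 0.61 × 0.38 / 0.6200 = 0.2318/0.6200 = 0.3739.

0.374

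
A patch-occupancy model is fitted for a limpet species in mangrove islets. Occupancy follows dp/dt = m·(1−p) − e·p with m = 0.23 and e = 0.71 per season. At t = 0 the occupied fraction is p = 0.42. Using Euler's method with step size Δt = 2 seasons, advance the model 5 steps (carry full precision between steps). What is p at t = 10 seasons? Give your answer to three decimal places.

0.152

Update rule: p ← p + [m·(1−p) − e·p]·Δt with Δt = 2.
t = 2: p = 0.42000 + (-0.32960) = 0.09040
t = 4: p = 0.09040 + (+0.29005) = 0.38045
t = 6: p = 0.38045 + (-0.25524) = 0.12521
t = 8: p = 0.12521 + (+0.22461) = 0.34982
t = 10: p = 0.34982 + (-0.19766) = 0.15216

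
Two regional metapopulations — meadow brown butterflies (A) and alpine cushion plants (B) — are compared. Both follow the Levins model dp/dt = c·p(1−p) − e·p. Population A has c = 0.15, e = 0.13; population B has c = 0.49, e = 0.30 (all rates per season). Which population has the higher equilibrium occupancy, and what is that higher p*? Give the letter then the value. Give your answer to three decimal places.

A: p*_A = 1 − 0.13/0.15 = 0.1333.
B: p*_B = 1 − 0.30/0.49 = 0.3878.
B is higher at 0.3878.

B, 0.388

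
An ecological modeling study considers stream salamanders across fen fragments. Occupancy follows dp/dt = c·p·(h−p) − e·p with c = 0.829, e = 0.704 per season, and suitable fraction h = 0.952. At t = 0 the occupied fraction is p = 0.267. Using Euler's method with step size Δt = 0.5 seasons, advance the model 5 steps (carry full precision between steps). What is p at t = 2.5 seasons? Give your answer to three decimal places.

0.201

Update rule: p ← p + [c·p·(h−p) − e·p]·Δt with Δt = 0.5.
p: 0.26700 → 0.24883  (Δp = -0.01817)
p: 0.24883 → 0.23376  (Δp = -0.01506)
p: 0.23376 → 0.22107  (Δp = -0.01269)
p: 0.22107 → 0.21023  (Δp = -0.01084)
p: 0.21023 → 0.20087  (Δp = -0.00936)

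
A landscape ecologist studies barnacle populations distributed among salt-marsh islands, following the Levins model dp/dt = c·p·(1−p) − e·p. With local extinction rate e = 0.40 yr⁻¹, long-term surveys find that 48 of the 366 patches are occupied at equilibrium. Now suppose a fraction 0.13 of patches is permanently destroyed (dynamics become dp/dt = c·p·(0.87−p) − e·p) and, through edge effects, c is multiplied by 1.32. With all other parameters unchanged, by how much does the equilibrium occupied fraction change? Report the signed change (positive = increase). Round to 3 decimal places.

0.081

Observed p* = 48/366 = 0.13115.
Balance c(1−p*) = e gives c = e/(1 − 0.13115) = 0.40/0.86885 = 0.46038.
New p* = 0.87 − e/c = 0.87 − 0.40000/0.60770 = 0.21178.
Δp* = 0.21178 − 0.13115 = +0.08063.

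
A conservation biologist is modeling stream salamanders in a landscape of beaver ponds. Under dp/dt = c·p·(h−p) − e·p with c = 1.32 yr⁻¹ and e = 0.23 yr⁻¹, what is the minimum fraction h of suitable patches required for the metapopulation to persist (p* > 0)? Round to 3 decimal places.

0.174

p* = h − e/c is positive only when h > e/c.
h_min = e/c = 0.23/1.32 = 0.1742.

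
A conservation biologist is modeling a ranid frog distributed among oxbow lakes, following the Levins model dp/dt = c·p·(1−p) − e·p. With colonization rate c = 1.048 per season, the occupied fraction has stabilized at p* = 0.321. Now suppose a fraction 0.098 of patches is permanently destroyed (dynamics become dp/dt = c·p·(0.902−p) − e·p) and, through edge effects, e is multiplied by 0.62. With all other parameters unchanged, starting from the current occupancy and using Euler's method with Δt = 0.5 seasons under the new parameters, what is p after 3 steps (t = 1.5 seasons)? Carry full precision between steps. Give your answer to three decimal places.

Balance c(1−p*) = e gives e = 1.048×(1 − 0.32100) = 0.71159.
Starting from p₀ = 0.32100; update p ← p + (dp/dt)·Δt with the new parameters.
p: 0.32100 → 0.34792  (Δp = +0.02692)
p: 0.34792 → 0.37218  (Δp = +0.02427)
p: 0.37218 → 0.39341  (Δp = +0.02123)

0.393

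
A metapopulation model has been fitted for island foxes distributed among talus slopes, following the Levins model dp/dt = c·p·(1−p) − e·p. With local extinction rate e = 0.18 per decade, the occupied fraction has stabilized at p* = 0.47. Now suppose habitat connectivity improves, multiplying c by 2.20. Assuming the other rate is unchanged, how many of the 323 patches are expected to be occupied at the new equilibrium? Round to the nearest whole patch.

245

Balance c(1−p*) = e gives c = e/(1 − 0.47000) = 0.18/0.53000 = 0.33962.
New p* = 1 − e/c = 1 − 0.18000/0.74716 = 0.75909.
Expected occupied = 323 × 0.75909 = 245.19 ≈ 245.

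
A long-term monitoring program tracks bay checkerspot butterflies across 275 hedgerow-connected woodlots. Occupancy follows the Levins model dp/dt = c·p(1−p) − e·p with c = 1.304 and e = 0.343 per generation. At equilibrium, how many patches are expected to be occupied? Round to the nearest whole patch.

203

p* = 1 − e/c = 1 − 0.343/1.304 = 0.7370.
Expected occupied patches = N × p* = 275 × 0.7370 = 202.66 ≈ 203.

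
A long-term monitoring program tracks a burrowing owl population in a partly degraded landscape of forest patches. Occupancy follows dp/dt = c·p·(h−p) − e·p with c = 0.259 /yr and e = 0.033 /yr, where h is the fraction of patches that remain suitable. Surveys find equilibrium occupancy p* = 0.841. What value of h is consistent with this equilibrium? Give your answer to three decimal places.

0.968

At equilibrium c(h−p*) = e, so h = p* + e/c.
h = 0.841 + 0.033/0.259 = 0.841 + 0.1274 = 0.9684.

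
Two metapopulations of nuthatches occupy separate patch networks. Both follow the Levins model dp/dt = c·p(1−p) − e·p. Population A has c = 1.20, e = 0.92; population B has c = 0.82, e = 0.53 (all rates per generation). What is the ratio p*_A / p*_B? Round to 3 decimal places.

A: p*_A = 1 − 0.92/1.20 = 0.2333.
B: p*_B = 1 − 0.53/0.82 = 0.3537.
p*_A / p*_B = 0.2333/0.3537 = 0.6598.

0.660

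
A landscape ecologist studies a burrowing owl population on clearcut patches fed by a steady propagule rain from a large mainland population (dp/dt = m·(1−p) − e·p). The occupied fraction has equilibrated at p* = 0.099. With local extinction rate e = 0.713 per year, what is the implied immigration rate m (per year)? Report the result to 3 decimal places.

At equilibrium m(1−p*) = e·p*, so m = e·p*/(1−p*).
m = 0.713 × 0.099 / 0.9010 = 0.0706/0.9010 = 0.0783.

0.078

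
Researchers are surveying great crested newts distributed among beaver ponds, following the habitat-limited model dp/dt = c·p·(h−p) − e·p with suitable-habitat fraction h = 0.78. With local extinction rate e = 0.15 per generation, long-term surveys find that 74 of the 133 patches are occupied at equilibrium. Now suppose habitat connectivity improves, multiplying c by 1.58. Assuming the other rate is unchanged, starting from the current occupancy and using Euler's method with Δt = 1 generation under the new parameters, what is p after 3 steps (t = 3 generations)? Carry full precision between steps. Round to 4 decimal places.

0.6344

Observed p* = 74/133 = 0.55639.
Balance c(h−p*) = e gives c = e/(0.78 − 0.55639) = 0.15/0.22361 = 0.67081.
Starting from p₀ = 0.55639; update p ← p + (dp/dt)·Δt with the new parameters.
p: 0.55639 → 0.60480  (Δp = +0.04841)
p: 0.60480 → 0.62639  (Δp = +0.02159)
p: 0.62639 → 0.63441  (Δp = +0.00803)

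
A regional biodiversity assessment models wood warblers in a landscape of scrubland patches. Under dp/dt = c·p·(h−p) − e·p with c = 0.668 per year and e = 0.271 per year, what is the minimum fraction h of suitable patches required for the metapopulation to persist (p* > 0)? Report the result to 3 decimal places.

0.406

p* = h − e/c is positive only when h > e/c.
h_min = e/c = 0.271/0.668 = 0.4057.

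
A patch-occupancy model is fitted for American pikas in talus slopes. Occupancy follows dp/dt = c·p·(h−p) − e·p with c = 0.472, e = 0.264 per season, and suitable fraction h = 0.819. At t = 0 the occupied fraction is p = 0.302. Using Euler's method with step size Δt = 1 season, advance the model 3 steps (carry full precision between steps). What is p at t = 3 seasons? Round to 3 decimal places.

Update rule: p ← p + [c·p·(h−p) − e·p]·Δt with Δt = 1.
t = 1: p = 0.30200 + (-0.00603) = 0.29597
t = 2: p = 0.29597 + (-0.00507) = 0.29090
t = 3: p = 0.29090 + (-0.00429) = 0.28661

0.287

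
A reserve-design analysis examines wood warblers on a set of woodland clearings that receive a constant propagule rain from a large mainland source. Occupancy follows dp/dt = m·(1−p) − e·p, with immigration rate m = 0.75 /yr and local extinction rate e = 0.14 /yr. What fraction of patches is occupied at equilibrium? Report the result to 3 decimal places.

0.843

Setting dp/dt = 0: m − m·p* = e·p*, so m = (m+e)·p*.
p* = m/(m+e) = 0.75/(0.75+0.14) = 0.75/0.8900 = 0.8427.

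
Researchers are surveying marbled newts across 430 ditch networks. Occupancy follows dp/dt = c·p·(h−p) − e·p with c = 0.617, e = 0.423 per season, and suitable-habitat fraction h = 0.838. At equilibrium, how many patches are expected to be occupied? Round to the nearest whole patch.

66

p* = h − e/c = 0.838 − 0.6856 = 0.1524.
Expected occupied patches = N × p* = 430 × 0.1524 = 65.54 ≈ 66.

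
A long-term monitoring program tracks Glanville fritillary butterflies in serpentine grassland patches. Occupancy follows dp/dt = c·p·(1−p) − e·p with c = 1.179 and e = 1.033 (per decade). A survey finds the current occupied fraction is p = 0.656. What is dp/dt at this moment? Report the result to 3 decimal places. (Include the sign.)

Colonization term: c·p·(1−p) = 1.179×0.656×0.3440 = 0.26606.
Extinction term: e·p = 0.67765.
dp/dt = 0.26606 − 0.67765 = -0.41159.

-0.412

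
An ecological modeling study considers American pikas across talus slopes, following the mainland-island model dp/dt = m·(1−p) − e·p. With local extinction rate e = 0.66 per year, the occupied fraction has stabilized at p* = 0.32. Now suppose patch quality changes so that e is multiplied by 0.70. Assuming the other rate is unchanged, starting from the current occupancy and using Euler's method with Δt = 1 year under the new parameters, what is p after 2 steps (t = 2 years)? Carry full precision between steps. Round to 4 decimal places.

Balance m(1−p*) = e·p* gives m = e·p*/(1−p*) = 0.66×0.32000/0.68000 = 0.31059.
Starting from p₀ = 0.32000; update p ← p + (dp/dt)·Δt with the new parameters.
  1  |  dp/dt·Δt = +0.063360  |  p_1 = 0.383360
  2  |  dp/dt·Δt = +0.014409  |  p_2 = 0.397769

0.3978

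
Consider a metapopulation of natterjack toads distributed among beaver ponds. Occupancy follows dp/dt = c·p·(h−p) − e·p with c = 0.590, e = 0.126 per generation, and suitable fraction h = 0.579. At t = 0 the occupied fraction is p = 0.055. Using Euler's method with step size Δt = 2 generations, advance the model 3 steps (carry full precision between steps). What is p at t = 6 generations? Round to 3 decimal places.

0.132

Update rule: p ← p + [c·p·(h−p) − e·p]·Δt with Δt = 2.
t = 2: p = 0.05500 + (+0.02015) = 0.07515
t = 4: p = 0.07515 + (+0.02574) = 0.10089
t = 6: p = 0.10089 + (+0.03149) = 0.13238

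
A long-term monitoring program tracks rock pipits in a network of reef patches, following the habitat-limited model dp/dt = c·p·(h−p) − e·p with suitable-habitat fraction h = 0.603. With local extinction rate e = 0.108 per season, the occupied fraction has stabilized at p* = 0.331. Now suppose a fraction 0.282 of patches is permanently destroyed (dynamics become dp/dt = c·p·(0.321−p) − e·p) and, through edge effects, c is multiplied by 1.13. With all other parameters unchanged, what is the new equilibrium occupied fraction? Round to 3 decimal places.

0.080

Balance c(h−p*) = e gives c = e/(0.603 − 0.33100) = 0.108/0.27200 = 0.39706.
New p* = 0.321 − e/c = 0.321 − 0.10800/0.44868 = 0.08029.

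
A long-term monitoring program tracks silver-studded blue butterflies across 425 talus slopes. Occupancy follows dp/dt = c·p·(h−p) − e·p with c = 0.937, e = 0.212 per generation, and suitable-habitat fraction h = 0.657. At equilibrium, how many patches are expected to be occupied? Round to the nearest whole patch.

p* = h − e/c = 0.657 − 0.2263 = 0.4307.
Expected occupied patches = N × p* = 425 × 0.4307 = 183.07 ≈ 183.

183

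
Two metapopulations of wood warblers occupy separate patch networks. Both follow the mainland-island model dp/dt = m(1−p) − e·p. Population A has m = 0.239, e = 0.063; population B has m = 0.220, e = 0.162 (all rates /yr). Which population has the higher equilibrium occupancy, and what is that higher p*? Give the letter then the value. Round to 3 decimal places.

A, 0.791

A: p*_A = m/(m+e) = 0.239/0.3020 = 0.7914.
B: p*_B = 0.220/0.3820 = 0.5759.
A is higher at 0.7914.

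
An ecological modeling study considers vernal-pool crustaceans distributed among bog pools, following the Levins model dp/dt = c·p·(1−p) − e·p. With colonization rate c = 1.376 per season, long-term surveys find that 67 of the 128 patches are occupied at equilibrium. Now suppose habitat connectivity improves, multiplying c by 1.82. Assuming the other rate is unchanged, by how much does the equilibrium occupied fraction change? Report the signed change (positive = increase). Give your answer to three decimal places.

0.215

Observed p* = 67/128 = 0.52344.
Balance c(1−p*) = e gives e = 1.376×(1 − 0.52344) = 0.65575.
New p* = 1 − e/c = 1 − 0.65575/2.50432 = 0.73815.
Δp* = 0.73815 − 0.52344 = +0.21471.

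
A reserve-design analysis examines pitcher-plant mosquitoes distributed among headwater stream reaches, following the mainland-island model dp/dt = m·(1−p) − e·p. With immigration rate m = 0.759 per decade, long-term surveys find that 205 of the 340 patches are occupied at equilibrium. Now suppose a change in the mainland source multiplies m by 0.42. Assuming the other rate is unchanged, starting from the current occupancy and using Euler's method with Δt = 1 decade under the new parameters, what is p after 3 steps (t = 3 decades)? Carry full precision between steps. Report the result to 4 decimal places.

Observed p* = 205/340 = 0.60294.
Balance m(1−p*) = e·p* gives e = m(1−p*)/p* = 0.759×0.39706/0.60294 = 0.49983.
Starting from p₀ = 0.60294; update p ← p + (dp/dt)·Δt with the new parameters.
t = 1: p = 0.60294 + (-0.17479) = 0.42815
t = 2: p = 0.42815 + (-0.03171) = 0.39644
t = 3: p = 0.39644 + (-0.00575) = 0.39069

0.3907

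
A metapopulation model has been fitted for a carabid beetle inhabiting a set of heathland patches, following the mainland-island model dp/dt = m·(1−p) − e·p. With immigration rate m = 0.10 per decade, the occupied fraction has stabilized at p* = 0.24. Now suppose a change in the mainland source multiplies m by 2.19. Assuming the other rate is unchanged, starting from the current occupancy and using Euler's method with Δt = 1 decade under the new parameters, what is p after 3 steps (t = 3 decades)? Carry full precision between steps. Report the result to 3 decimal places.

Balance m(1−p*) = e·p* gives e = m(1−p*)/p* = 0.10×0.76000/0.24000 = 0.31667.
Starting from p₀ = 0.24000; update p ← p + (dp/dt)·Δt with the new parameters.
step 1: Δp = +0.09044, p = 0.33044
step 2: Δp = +0.04199, p = 0.37243
step 3: Δp = +0.01950, p = 0.39193

0.392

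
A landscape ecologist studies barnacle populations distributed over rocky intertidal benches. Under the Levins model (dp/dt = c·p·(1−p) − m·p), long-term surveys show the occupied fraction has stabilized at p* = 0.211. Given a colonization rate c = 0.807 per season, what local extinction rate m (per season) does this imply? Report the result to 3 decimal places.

At equilibrium c(1−p*) = m.
m = 0.807 × (1 − 0.211) = 0.807 × 0.7890 = 0.6367.

0.637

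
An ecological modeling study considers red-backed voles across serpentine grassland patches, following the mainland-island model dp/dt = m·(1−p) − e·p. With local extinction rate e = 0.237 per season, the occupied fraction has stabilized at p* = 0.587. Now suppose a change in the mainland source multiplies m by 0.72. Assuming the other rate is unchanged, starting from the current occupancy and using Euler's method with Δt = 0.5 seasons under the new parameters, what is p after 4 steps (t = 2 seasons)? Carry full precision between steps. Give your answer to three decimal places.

0.533

Balance m(1−p*) = e·p* gives m = e·p*/(1−p*) = 0.237×0.58700/0.41300 = 0.33685.
Starting from p₀ = 0.58700; update p ← p + (dp/dt)·Δt with the new parameters.
p: 0.58700 → 0.56752  (Δp = -0.01948)
p: 0.56752 → 0.55272  (Δp = -0.01481)
p: 0.55272 → 0.54146  (Δp = -0.01126)
p: 0.54146 → 0.53290  (Δp = -0.00856)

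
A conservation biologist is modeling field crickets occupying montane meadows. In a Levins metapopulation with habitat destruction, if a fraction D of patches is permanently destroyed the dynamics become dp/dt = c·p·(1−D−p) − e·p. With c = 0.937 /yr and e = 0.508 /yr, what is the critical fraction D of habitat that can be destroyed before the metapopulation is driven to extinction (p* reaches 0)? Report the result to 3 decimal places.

The nontrivial equilibrium is p* = (1−D) − e/c; extinction occurs when this hits zero.
So D_crit = 1 − e/c = 1 − 0.508/0.937 = 1 − 0.5422 = 0.4578.
Note this equals the original equilibrium occupancy — the Levins extinction-debt result.

0.458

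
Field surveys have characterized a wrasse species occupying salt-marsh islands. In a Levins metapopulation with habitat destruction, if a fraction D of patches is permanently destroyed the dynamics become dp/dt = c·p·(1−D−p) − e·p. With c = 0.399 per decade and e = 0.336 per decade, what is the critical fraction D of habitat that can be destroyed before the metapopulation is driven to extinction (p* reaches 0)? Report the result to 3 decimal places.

0.158

The nontrivial equilibrium is p* = (1−D) − e/c; extinction occurs when this hits zero.
So D_crit = 1 − e/c = 1 − 0.336/0.399 = 1 − 0.8421 = 0.1579.
This equals the undisturbed p*, a classic result of Lande's extension.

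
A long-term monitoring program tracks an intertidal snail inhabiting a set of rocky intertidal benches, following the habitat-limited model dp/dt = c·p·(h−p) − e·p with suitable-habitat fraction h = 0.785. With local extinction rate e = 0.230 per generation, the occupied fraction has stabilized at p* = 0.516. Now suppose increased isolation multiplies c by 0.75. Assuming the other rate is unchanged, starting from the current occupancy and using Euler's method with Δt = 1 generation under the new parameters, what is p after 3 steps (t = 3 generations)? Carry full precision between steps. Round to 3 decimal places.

Balance c(h−p*) = e gives c = e/(0.785 − 0.51600) = 0.230/0.26900 = 0.85502.
Starting from p₀ = 0.51600; update p ← p + (dp/dt)·Δt with the new parameters.
step 1: Δp = -0.02967, p = 0.48633
step 2: Δp = -0.01871, p = 0.46762
step 3: Δp = -0.01238, p = 0.45524

0.455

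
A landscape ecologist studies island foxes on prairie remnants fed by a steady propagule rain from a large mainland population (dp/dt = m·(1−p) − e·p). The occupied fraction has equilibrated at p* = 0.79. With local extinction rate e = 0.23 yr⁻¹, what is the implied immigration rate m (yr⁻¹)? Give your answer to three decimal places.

0.865

At equilibrium m(1−p*) = e·p*, so m = e·p*/(1−p*).
m = 0.23 × 0.79 / 0.2100 = 0.1817/0.2100 = 0.8652.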